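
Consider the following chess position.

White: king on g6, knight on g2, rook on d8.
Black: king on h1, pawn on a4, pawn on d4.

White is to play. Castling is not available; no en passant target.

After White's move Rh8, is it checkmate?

After Rh8: black king on h1; in check: yes, from the white rook on h8.
Black has 2 legal replies: Kxg2, Kg1.
In check but a legal move exists → not checkmate.

no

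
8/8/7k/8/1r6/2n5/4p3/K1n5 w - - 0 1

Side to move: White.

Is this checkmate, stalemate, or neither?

White to move; white king on a1.
In check: no.
King squares — b1: attacked by Nc3; a2: attacked by Nc1; b2: attacked by Rb4.
Legal moves for White: none.
Not in check and no legal moves → stalemate.

stalemate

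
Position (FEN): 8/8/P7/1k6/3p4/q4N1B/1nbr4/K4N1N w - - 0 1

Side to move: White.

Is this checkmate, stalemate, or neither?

checkmate

White to move; white king on a1.
In check: yes, from the black queen on a3.
King squares — b1: attacked by Bc2; a2: attacked by Qa3; b2: attacked by Qa3.
Legal moves for White: none.
In check with no legal moves → checkmate.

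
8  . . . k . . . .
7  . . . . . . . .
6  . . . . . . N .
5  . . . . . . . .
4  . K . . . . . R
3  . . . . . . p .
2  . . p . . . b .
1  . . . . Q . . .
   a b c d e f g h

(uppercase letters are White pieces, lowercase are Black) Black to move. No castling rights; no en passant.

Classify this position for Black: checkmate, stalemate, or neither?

neither

Black to move; black king on d8.
In check: no.
Legal moves for Black: Kc8, Kd7, Kc7, Ba8, Bb7, Bc6, Bd5, Be4, Bh3, Bf3, Bh1, Bf1, c1=Q, c1=R, c1=B, c1=N.
Black has 16 legal moves and is not in check → neither.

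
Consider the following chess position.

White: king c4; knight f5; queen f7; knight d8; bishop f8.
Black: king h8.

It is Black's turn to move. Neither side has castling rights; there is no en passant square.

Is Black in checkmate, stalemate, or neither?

Black to move; black king on h8.
In check: no.
King squares — g7: attacked by Nf5; h7: attacked by Qf7; g8: attacked by Qf7.
Legal moves for Black: none.
Not in check and no legal moves → stalemate.

stalemate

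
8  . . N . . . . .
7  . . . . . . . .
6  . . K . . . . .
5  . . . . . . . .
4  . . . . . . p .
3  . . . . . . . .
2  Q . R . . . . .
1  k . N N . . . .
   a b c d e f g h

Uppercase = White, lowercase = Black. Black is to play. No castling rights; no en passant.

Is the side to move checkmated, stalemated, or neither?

Black to move; black king on a1.
In check: yes, from the white queen on a2.
King squares — b1: attacked by Qa2; a2: attacked by Nc1; b2: attacked by Nd1.
Legal moves for Black: none.
In check with no legal moves → checkmate.

checkmate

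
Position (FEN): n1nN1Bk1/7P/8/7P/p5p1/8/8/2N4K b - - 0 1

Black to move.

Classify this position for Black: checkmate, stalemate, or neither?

Black to move; black king on g8.
In check: yes, from the white pawn on h7.
Legal moves for Black: Kh8, Kxf8, Kxh7.
Black is in check but has 3 legal moves → neither.

neither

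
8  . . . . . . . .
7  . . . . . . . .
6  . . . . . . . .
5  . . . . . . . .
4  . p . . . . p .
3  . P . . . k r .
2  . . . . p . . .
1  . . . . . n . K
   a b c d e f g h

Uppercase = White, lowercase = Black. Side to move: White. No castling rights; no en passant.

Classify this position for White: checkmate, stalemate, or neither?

White to move; white king on h1.
In check: no.
King squares — g1: attacked by Rg3; g2: attacked by Kf3; h2: attacked by Nf1.
Legal moves for White: none.
Not in check and no legal moves → stalemate.

stalemate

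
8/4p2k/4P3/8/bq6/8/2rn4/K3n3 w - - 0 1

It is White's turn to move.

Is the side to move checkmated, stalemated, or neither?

stalemate

White to move; white king on a1.
In check: no.
King squares — b1: attacked by Nd2; a2: attacked by Rc2; b2: attacked by Rc2.
Legal moves for White: none.
Not in check and no legal moves → stalemate.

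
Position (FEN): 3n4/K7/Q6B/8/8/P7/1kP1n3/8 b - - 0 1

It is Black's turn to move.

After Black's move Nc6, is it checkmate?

no

After Nc6: white king on a7; in check: yes, from the black knight on c6.
White has 4 legal replies: Ka8, Kb7, Kb6, Qxc6.
In check but a legal move exists → not checkmate.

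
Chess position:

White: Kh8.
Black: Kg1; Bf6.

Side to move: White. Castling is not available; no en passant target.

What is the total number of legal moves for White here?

White to move; king on h8.
In check: yes, from the black bishop on f6.
Legal moves: Kg8, Kh7.
Count: 2.

2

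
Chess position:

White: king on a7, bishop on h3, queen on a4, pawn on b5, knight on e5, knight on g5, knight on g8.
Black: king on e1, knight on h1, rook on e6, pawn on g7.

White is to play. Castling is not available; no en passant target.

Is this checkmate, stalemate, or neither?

neither

White to move; white king on a7.
In check: no.
Legal moves for White include: Ne7, Nh6, Nf6, Kb8, Ka8, Kb7, Nh7, Ngf7, Nxe6, Ne4, Ngf3+, Nef7, Nd7, Ng6, Nc6, Ng4, Nc4, Nef3+, ... (list truncated; more exist).
White has legal moves and is not in check → neither.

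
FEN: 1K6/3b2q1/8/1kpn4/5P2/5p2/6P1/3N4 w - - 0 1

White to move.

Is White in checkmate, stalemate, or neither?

neither

White to move; white king on b8.
In check: no.
Legal moves for White: Ka8, Kb7, Ka7, Ne3, Nc3+, Nf2, Nb2, gxf3, f5, g3, g4.
White has 11 legal moves and is not in check → neither.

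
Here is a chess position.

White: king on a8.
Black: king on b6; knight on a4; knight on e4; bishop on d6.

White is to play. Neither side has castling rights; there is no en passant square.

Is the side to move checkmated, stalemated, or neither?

White to move; white king on a8.
In check: no.
King squares — a7: attacked by Kb6; b7: attacked by Kb6; b8: attacked by Bd6.
Legal moves for White: none.
Not in check and no legal moves → stalemate.

stalemate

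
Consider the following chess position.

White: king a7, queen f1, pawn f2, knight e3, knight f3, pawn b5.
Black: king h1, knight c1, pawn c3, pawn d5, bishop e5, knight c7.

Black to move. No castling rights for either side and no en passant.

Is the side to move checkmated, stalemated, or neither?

checkmate

Black to move; black king on h1.
In check: yes, from the white queen on f1.
King squares — g1: attacked by Qf1; g2: attacked by Qf1; h2: attacked by Nf3.
Legal moves for Black: none.
In check with no legal moves → checkmate.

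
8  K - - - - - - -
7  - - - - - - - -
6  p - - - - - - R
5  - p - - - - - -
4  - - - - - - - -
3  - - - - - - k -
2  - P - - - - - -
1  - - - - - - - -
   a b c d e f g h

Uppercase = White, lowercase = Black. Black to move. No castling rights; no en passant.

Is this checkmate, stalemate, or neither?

neither

Black to move; black king on g3.
In check: no.
Legal moves for Black: Kg4, Kf4, Kf3, Kg2, Kf2, a5, b4.
Black has 7 legal moves and is not in check → neither.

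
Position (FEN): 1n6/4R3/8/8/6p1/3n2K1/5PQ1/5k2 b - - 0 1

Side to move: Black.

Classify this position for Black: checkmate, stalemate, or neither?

Black to move; black king on f1.
In check: yes, from the white queen on g2.
King squares — e1: attacked by Re7; g1: attacked by Qg2; e2: attacked by Re7; f2: attacked by Qg2; g2: attacked by Kg3.
Legal moves for Black: none.
In check with no legal moves → checkmate.

checkmate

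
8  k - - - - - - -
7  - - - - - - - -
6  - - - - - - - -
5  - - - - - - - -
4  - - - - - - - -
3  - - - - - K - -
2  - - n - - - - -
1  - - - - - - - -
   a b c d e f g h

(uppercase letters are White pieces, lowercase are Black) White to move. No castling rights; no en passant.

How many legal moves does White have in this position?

White to move; king on f3.
In check: no.
Legal moves: Kg4, Kf4, Ke4, Kg3, Kg2, Kf2, Ke2.
Count: 7.

7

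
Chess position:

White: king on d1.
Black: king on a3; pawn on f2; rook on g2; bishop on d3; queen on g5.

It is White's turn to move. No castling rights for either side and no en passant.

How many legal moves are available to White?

White to move; king on d1.
In check: no.
Legal moves: none.
Count: 0.

0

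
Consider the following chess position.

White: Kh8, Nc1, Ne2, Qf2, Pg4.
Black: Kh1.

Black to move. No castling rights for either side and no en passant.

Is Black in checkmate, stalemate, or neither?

stalemate

Black to move; black king on h1.
In check: no.
King squares — g1: attacked by Ne2; g2: attacked by Qf2; h2: attacked by Qf2.
Legal moves for Black: none.
Not in check and no legal moves → stalemate.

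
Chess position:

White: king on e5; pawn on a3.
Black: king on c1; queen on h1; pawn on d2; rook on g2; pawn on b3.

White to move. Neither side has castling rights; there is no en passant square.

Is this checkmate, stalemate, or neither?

White to move; white king on e5.
In check: no.
Legal moves for White: Kf6, Ke6, Kd6, Kf5, Kd5, Kf4, Ke4, Kd4, a4.
White has 9 legal moves and is not in check → neither.

neither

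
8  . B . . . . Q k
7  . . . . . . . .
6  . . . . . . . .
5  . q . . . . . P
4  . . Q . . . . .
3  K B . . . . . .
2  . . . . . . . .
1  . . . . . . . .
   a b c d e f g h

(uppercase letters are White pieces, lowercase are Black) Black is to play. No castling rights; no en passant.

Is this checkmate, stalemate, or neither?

checkmate

Black to move; black king on h8.
In check: yes, from the white queen on g8.
King squares — g7: attacked by Qg8; h7: attacked by Qg8; g8: attacked by Qc4.
Legal moves for Black: none.
In check with no legal moves → checkmate.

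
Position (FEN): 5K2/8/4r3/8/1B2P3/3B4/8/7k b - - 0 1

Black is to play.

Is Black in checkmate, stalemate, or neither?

neither

Black to move; black king on h1.
In check: no.
Legal moves for Black: Re8+, Re7, Rh6, Rg6, Rf6+, Rd6, Rc6, Rb6, Ra6, Re5, Rxe4, Kh2, Kg2, Kg1.
Black has 14 legal moves and is not in check → neither.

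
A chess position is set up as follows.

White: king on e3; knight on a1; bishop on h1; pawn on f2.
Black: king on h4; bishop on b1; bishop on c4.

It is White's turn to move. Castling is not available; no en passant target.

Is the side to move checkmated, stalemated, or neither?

neither

White to move; white king on e3.
In check: no.
Legal moves for White: Kf4, Kd4, Kf3, Kd2, Ba8, Bb7, Bc6, Bd5, Be4, Bf3, Bg2, Nb3, Nc2, f3, f4.
White has 15 legal moves and is not in check → neither.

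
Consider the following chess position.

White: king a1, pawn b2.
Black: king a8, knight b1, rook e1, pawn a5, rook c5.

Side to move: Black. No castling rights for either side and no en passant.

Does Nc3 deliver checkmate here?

yes

After Nc3: white king on a1; in check: yes, from the black rook on e1.
King squares — b1: attacked by Re1; a2: attacked by Nc3; b2: own pawn.
White has no legal moves → checkmate.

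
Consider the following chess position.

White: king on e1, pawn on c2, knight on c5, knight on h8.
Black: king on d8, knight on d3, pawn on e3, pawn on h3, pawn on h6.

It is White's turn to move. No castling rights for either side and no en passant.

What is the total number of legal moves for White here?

White to move; king on e1.
In check: yes, from the black knight on d3.
Legal moves: Ke2, Kf1, Kd1, Nxd3, cxd3.
Count: 5.

5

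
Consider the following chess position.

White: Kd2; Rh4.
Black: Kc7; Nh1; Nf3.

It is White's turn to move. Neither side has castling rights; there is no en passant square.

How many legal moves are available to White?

White to move; king on d2.
In check: yes, from the black knight on f3.
Legal moves: Ke3, Kd3, Kc3, Ke2, Kc2, Kd1, Kc1.
Count: 7.

7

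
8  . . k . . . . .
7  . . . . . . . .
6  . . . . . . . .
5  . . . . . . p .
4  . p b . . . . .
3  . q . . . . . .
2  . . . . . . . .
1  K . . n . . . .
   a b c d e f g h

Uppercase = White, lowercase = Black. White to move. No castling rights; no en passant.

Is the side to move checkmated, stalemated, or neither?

White to move; white king on a1.
In check: no.
King squares — b1: attacked by Qb3; a2: attacked by Qb3; b2: attacked by Nd1.
Legal moves for White: none.
Not in check and no legal moves → stalemate.

stalemate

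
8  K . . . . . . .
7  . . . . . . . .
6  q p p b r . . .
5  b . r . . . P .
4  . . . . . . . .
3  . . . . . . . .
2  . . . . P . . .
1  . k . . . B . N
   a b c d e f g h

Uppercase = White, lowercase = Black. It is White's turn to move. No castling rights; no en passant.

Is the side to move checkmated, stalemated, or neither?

White to move; white king on a8.
In check: yes, from the black queen on a6.
King squares — a7: attacked by Qa6; b7: attacked by Qa6; b8: attacked by Bd6.
Legal moves for White: none.
In check with no legal moves → checkmate.

checkmate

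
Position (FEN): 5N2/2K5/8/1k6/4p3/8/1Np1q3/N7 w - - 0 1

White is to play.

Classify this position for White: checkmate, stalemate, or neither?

neither

White to move; white king on c7.
In check: no.
Legal moves for White: Nh7, Nd7, Ng6, Ne6, Kd8, Kc8, Kb8, Kd7, Kb7, Kd6, Nc4, Na4, Nd3, Nd1, Nb3, Nxc2.
White has 16 legal moves and is not in check → neither.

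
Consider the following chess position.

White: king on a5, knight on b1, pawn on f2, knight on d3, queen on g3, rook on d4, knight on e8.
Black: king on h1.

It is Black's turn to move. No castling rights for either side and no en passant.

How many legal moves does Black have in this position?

Black to move; king on h1.
In check: no.
Legal moves: none.
Count: 0.

0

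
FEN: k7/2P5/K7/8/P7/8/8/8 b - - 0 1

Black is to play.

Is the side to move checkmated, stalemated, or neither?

stalemate

Black to move; black king on a8.
In check: no.
King squares — a7: attacked by Ka6; b7: attacked by Ka6; b8: attacked by Pc7.
Legal moves for Black: none.
Not in check and no legal moves → stalemate.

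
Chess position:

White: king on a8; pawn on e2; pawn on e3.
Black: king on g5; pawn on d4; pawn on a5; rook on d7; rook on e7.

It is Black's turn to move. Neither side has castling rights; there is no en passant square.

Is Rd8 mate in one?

yes

After Rd8: white king on a8; in check: yes, from the black rook on d8.
King squares — a7: attacked by Re7; b7: attacked by Re7; b8: attacked by Rd8.
White has no legal moves → checkmate.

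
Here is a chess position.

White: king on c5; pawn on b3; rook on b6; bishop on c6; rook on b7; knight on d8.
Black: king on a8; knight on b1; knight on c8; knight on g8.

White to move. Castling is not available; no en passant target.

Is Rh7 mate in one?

yes

After Rh7: black king on a8; in check: yes, from the white bishop on c6.
King squares — a7: attacked by Rh7; b7: attacked by Rb6; b8: attacked by Rb6.
Black has no legal moves → checkmate.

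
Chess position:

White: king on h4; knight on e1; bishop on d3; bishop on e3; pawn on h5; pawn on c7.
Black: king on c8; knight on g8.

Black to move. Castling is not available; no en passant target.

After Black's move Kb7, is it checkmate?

After Kb7: white king on h4; in check: no.
White is not in check, so this cannot be checkmate.

no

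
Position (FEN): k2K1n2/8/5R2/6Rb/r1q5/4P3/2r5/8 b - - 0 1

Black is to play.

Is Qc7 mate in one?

After Qc7: white king on d8; in check: yes, from the black queen on c7.
King squares — c7: attacked by Rc2; d7: attacked by Qc7; e7: attacked by Qc7; c8: attacked by Qc7; e8: attacked by Bh5.
White has no legal moves → checkmate.

yes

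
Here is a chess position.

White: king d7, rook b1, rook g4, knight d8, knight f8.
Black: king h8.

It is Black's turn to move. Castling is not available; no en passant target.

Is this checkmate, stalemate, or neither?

Black to move; black king on h8.
In check: no.
King squares — g7: attacked by Rg4; h7: attacked by Nf8; g8: attacked by Rg4.
Legal moves for Black: none.
Not in check and no legal moves → stalemate.

stalemate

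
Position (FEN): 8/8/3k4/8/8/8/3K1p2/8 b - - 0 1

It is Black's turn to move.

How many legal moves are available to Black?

12

Black to move; king on d6.
In check: no.
Legal moves: Ke7, Kd7, Kc7, Ke6, Kc6, Ke5, Kd5, Kc5, f1=Q, f1=R, f1=B, f1=N+.
Count: 12.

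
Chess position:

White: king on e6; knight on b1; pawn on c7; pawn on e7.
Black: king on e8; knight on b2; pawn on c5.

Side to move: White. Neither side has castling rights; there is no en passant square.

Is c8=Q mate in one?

After c8=Q: black king on e8; in check: yes, from the white queen on c8.
King squares — d7: attacked by Ke6; e7: attacked by Ke6; f7: attacked by Ke6; d8: attacked by Pe7; f8: attacked by Pe7.
Black has no legal moves → checkmate.

yes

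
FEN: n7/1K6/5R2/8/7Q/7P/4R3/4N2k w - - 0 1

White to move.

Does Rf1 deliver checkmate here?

yes

After Rf1: black king on h1; in check: yes, from the white rook on f1.
King squares — g1: attacked by Rf1; g2: attacked by Ne1; h2: attacked by Re2.
Black has no legal moves → checkmate.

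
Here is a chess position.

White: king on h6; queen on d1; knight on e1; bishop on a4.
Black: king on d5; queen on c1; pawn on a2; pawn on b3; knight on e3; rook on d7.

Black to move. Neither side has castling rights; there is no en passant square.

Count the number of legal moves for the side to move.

8

Black to move; king on d5.
In check: yes, from the white queen on d1.
Legal moves: Ke6, Ke5, Kc5, Ke4, Kc4, Nxd1+, Qd2, Qxd1.
Count: 8.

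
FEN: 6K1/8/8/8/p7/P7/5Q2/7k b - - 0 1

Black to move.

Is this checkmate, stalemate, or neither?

stalemate

Black to move; black king on h1.
In check: no.
King squares — g1: attacked by Qf2; g2: attacked by Qf2; h2: attacked by Qf2.
Legal moves for Black: none.
Not in check and no legal moves → stalemate.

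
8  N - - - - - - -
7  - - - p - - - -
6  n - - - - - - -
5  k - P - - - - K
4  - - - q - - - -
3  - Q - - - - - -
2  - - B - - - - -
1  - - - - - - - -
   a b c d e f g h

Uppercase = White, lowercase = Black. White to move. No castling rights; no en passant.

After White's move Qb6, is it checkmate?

yes

After Qb6: black king on a5; in check: yes, from the white queen on b6.
King squares — a4: attacked by Bc2; b4: attacked by Qb6; b5: attacked by Qb6; a6: own knight; b6: attacked by Pc5.
Black has no legal moves → checkmate.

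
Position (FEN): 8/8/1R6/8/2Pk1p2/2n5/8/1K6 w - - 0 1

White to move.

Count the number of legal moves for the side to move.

White to move; king on b1.
In check: yes, from the black knight on c3.
Legal moves: Kc2, Kb2, Kc1, Ka1.
Count: 4.

4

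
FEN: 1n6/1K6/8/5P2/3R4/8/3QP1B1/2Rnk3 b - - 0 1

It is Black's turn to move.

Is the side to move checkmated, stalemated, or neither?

Black to move; black king on e1.
In check: yes, from the white queen on d2.
King squares — d1: own knight; f1: attacked by Bg2; d2: attacked by Rd4; e2: attacked by Qd2; f2: available.
Legal moves for Black: Kf2.
Black is in check but has 1 legal move → neither.

neither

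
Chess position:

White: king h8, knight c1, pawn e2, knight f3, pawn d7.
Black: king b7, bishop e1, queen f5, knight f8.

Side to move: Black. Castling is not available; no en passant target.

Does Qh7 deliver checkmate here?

yes

After Qh7: white king on h8; in check: yes, from the black queen on h7.
King squares — g7: attacked by Qh7; h7: attacked by Nf8; g8: attacked by Qh7.
White has no legal moves → checkmate.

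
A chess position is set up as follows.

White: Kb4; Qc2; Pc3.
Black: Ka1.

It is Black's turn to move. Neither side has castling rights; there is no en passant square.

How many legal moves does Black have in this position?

Black to move; king on a1.
In check: no.
Legal moves: none.
Count: 0.

0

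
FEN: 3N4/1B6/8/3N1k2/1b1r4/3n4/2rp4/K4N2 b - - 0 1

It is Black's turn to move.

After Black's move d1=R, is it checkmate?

After d1=R: white king on a1; in check: yes, from the black rook on d1.
King squares — b1: attacked by Rd1; a2: attacked by Rc2; b2: attacked by Rc2.
White has no legal moves → checkmate.

yes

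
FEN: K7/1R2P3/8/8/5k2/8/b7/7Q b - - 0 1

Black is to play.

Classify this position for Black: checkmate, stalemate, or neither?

neither

Black to move; black king on f4.
In check: no.
Legal moves for Black: Kg5, Kf5, Ke5, Kg4, Kg3, Ke3, Bg8, Bf7, Be6, Bd5, Bc4, Bb3, Bb1.
Black has 13 legal moves and is not in check → neither.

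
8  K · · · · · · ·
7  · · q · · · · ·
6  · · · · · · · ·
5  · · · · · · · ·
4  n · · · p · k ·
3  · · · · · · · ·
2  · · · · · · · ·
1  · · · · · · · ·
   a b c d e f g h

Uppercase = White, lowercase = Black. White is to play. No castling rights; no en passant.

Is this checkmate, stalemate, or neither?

stalemate

White to move; white king on a8.
In check: no.
King squares — a7: attacked by Qc7; b7: attacked by Qc7; b8: attacked by Qc7.
Legal moves for White: none.
Not in check and no legal moves → stalemate.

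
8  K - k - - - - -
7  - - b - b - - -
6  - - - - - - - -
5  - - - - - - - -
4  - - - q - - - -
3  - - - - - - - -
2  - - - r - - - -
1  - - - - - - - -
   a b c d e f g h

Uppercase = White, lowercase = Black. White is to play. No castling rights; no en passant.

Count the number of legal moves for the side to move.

0

White to move; king on a8.
In check: no.
Legal moves: none.
Count: 0.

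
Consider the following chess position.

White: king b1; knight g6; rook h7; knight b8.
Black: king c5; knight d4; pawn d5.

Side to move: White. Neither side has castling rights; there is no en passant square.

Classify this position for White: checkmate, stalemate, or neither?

White to move; white king on b1.
In check: no.
Legal moves for White include: Nd7+, Nc6, Na6+, Rh8, Rg7, Rf7, Re7, Rd7, Rc7+, Rb7, Ra7, Rh6, Rh5, Rh4, Rh3, Rh2, Rh1, Nh8, ... (list truncated; more exist).
White has legal moves and is not in check → neither.

neither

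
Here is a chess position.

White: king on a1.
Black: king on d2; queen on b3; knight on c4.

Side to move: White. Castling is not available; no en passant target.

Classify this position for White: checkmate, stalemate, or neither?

White to move; white king on a1.
In check: no.
King squares — b1: attacked by Qb3; a2: attacked by Qb3; b2: attacked by Qb3.
Legal moves for White: none.
Not in check and no legal moves → stalemate.

stalemate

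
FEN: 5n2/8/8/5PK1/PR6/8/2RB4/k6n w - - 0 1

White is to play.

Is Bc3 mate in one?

After Bc3: black king on a1; in check: yes, from the white bishop on c3.
King squares — b1: attacked by Rb4; a2: attacked by Rc2; b2: attacked by Rc2.
Black has no legal moves → checkmate.

yes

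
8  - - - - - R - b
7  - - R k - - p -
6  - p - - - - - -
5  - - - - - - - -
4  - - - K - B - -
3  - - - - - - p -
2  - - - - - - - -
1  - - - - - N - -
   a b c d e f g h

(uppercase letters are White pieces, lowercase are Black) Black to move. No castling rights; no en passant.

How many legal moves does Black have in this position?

Black to move; king on d7.
In check: yes, from the white rook on c7.
Legal moves: Ke6.
Count: 1.

1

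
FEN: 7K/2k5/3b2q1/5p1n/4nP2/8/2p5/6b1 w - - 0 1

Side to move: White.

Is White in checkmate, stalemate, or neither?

stalemate

White to move; white king on h8.
In check: no.
King squares — g7: attacked by Nh5; h7: attacked by Qg6; g8: attacked by Qg6.
Legal moves for White: none.
Not in check and no legal moves → stalemate.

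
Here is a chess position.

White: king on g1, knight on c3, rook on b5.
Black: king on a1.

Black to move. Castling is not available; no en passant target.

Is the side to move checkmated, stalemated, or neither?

Black to move; black king on a1.
In check: no.
King squares — b1: attacked by Nc3; a2: attacked by Nc3; b2: attacked by Rb5.
Legal moves for Black: none.
Not in check and no legal moves → stalemate.

stalemate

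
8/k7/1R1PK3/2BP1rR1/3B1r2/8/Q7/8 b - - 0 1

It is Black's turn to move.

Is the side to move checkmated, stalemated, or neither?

Black to move; black king on a7.
In check: yes, from the white queen on a2.
King squares — a6: attacked by Qa2; b6: attacked by Bc5; b7: attacked by Rb6; a8: attacked by Qa2; b8: attacked by Rb6.
Legal moves for Black: none.
In check with no legal moves → checkmate.

checkmate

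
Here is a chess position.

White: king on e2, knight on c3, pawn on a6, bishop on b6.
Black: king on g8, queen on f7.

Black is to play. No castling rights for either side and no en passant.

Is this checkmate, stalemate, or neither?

Black to move; black king on g8.
In check: no.
Legal moves for Black include: Kh8, Kf8, Kh7, Kg7, Qf8, Qe8+, Qh7, Qg7, Qe7+, Qd7, Qc7, Qb7, Qa7, Qg6, Qf6, Qe6+, Qh5+, Qf5, ... (list truncated; more exist).
Black has legal moves and is not in check → neither.

neither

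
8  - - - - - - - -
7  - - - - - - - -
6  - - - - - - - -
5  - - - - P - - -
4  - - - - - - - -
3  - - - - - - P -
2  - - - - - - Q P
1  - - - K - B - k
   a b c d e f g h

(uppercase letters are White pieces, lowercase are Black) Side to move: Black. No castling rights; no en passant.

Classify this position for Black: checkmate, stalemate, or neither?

checkmate

Black to move; black king on h1.
In check: yes, from the white queen on g2.
King squares — g1: attacked by Qg2; g2: attacked by Bf1; h2: attacked by Qg2.
Legal moves for Black: none.
In check with no legal moves → checkmate.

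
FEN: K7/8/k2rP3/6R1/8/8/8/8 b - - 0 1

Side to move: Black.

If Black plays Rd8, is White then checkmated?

yes

After Rd8: white king on a8; in check: yes, from the black rook on d8.
King squares — a7: attacked by Ka6; b7: attacked by Ka6; b8: attacked by Rd8.
White has no legal moves → checkmate.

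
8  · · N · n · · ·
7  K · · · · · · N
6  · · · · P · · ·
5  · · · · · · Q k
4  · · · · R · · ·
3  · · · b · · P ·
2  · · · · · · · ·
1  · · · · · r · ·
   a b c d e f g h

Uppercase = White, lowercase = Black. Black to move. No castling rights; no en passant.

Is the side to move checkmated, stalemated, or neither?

checkmate

Black to move; black king on h5.
In check: yes, from the white queen on g5.
King squares — g4: attacked by Re4; h4: attacked by Pg3; g5: attacked by Nh7; g6: attacked by Qg5; h6: attacked by Qg5.
Legal moves for Black: none.
In check with no legal moves → checkmate.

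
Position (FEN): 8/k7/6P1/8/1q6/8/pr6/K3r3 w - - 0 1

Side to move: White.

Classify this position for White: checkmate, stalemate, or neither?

White to move; white king on a1.
In check: yes, from the black rook on e1.
King squares — b1: attacked by Re1; a2: attacked by Rb2; b2: attacked by Qb4.
Legal moves for White: none.
In check with no legal moves → checkmate.

checkmate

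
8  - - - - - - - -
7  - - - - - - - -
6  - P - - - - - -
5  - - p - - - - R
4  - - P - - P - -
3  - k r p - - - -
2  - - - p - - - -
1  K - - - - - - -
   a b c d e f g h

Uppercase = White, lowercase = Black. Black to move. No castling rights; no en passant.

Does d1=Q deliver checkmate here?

yes

After d1=Q: white king on a1; in check: yes, from the black queen on d1.
King squares — b1: attacked by Qd1; a2: attacked by Kb3; b2: attacked by Kb3.
White has no legal moves → checkmate.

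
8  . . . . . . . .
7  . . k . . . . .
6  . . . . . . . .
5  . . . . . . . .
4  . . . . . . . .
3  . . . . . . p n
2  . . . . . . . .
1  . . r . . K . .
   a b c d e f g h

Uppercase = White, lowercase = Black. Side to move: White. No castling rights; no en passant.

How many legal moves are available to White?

White to move; king on f1.
In check: yes, from the black rook on c1.
Legal moves: Kg2, Ke2.
Count: 2.

2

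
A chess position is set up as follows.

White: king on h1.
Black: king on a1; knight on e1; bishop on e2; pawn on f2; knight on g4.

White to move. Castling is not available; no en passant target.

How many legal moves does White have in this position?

White to move; king on h1.
In check: no.
Legal moves: none.
Count: 0.

0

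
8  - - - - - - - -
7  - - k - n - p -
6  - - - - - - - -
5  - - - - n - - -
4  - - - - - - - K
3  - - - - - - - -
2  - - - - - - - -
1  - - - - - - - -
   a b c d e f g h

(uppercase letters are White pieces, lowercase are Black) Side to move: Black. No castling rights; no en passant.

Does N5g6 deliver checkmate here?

no

After N5g6: white king on h4; in check: yes, from the black knight on g6.
White has 5 legal replies: Kh5, Kg5, Kg4, Kh3, Kg3.
In check but a legal move exists → not checkmate.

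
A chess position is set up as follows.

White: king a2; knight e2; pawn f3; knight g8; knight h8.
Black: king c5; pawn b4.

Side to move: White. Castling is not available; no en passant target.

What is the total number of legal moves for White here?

White to move; king on a2.
In check: no.
Legal moves: Nf7, Ng6, Ne7, Nh6, Nf6, Nf4, Nd4, Ng3, Nc3, Ng1, Nc1, Kb3, Kb2, Kb1, Ka1, f4.
Count: 16.

16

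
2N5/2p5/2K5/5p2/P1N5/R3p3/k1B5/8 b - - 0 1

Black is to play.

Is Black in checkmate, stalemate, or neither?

checkmate

Black to move; black king on a2.
In check: yes, from the white rook on a3.
King squares — a1: attacked by Ra3; b1: attacked by Bc2; b2: attacked by Nc4; a3: attacked by Nc4; b3: attacked by Bc2.
Legal moves for Black: none.
In check with no legal moves → checkmate.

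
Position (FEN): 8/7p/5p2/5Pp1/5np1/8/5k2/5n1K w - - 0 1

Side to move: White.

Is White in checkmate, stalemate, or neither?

stalemate

White to move; white king on h1.
In check: no.
King squares — g1: attacked by Kf2; g2: attacked by Kf2; h2: attacked by Nf1.
Legal moves for White: none.
Not in check and no legal moves → stalemate.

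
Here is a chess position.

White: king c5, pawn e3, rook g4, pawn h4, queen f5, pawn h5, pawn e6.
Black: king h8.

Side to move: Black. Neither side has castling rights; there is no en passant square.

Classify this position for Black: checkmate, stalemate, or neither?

Black to move; black king on h8.
In check: no.
King squares — g7: attacked by Rg4; h7: attacked by Qf5; g8: attacked by Rg4.
Legal moves for Black: none.
Not in check and no legal moves → stalemate.

stalemate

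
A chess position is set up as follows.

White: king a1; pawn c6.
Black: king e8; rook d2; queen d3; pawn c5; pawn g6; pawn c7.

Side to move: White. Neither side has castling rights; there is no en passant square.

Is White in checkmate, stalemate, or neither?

stalemate

White to move; white king on a1.
In check: no.
King squares — b1: attacked by Qd3; a2: attacked by Rd2; b2: attacked by Rd2.
Legal moves for White: none.
Not in check and no legal moves → stalemate.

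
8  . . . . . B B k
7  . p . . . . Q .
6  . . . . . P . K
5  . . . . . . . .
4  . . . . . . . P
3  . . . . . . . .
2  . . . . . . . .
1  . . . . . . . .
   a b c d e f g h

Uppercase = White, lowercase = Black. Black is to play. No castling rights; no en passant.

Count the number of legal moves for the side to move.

0

Black to move; king on h8.
In check: yes, from the white queen on g7.
Legal moves: none.
Count: 0.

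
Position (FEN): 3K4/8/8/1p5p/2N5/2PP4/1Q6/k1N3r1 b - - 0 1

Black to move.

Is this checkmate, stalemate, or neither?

checkmate

Black to move; black king on a1.
In check: yes, from the white queen on b2.
King squares — b1: attacked by Qb2; a2: attacked by Nc1; b2: attacked by Nc4.
Legal moves for Black: none.
In check with no legal moves → checkmate.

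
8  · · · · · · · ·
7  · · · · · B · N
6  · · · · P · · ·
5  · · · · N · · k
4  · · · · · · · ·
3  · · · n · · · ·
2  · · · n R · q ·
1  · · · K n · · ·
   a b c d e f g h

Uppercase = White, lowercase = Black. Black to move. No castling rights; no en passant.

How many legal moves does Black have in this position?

3

Black to move; king on h5.
In check: yes, from the white bishop on f7.
Legal moves: Kh6, Kh4, Qg6.
Count: 3.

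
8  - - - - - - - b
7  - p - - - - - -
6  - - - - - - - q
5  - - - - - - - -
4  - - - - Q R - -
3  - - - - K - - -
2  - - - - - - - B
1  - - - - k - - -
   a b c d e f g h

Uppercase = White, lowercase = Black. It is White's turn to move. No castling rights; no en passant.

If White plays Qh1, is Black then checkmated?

After Qh1: black king on e1; in check: yes, from the white queen on h1.
King squares — d1: attacked by Qh1; f1: attacked by Qh1; d2: attacked by Ke3; e2: attacked by Ke3; f2: attacked by Ke3.
Black has no legal moves → checkmate.

yes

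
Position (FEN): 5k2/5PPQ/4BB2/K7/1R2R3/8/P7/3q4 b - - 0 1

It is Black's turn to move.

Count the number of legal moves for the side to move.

0

Black to move; king on f8.
In check: yes, from the white pawn on g7.
Legal moves: none.
Count: 0.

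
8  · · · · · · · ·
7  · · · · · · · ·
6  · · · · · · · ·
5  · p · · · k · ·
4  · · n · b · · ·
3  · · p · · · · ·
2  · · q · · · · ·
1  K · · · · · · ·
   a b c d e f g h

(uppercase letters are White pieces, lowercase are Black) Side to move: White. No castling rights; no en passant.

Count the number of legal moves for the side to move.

0

White to move; king on a1.
In check: no.
Legal moves: none.
Count: 0.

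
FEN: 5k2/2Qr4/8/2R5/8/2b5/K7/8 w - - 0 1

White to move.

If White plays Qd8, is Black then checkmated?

After Qd8: black king on f8; in check: yes, from the white queen on d8.
Black has 3 legal replies: Kg7, Kf7, Rxd8.
In check but a legal move exists → not checkmate.

no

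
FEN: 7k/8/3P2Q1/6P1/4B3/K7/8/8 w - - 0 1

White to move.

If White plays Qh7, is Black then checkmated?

yes

After Qh7: black king on h8; in check: yes, from the white queen on h7.
King squares — g7: attacked by Qh7; h7: attacked by Be4; g8: attacked by Qh7.
Black has no legal moves → checkmate.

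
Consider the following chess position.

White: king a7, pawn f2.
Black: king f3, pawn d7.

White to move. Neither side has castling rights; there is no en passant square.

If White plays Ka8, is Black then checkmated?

no

After Ka8: black king on f3; in check: no.
Black is not in check, so this cannot be checkmate.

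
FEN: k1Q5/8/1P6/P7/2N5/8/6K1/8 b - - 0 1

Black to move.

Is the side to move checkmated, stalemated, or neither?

checkmate

Black to move; black king on a8.
In check: yes, from the white queen on c8.
King squares — a7: attacked by Pb6; b7: attacked by Qc8; b8: attacked by Qc8.
Legal moves for Black: none.
In check with no legal moves → checkmate.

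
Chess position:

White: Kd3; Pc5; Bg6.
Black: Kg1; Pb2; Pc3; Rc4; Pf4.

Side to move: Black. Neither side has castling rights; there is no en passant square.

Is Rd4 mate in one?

no

After Rd4: white king on d3; in check: yes, from the black rook on d4.
White has 4 legal replies: Kxd4, Kxc3, Ke2, Kc2.
In check but a legal move exists → not checkmate.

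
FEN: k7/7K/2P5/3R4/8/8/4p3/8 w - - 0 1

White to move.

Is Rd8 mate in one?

After Rd8: black king on a8; in check: yes, from the white rook on d8.
Black has 1 legal reply: Ka7.
In check but a legal move exists → not checkmate.

no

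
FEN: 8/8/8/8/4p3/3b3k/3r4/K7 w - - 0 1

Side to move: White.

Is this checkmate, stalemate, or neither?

White to move; white king on a1.
In check: no.
King squares — b1: attacked by Bd3; a2: attacked by Rd2; b2: attacked by Rd2.
Legal moves for White: none.
Not in check and no legal moves → stalemate.

stalemate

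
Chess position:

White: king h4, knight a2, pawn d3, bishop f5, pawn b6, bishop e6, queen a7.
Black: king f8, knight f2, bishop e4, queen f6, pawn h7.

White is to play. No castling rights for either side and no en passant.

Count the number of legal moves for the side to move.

2

White to move; king on h4.
In check: yes, from the black queen on f6.
Legal moves: Kh5, Kg3.
Count: 2.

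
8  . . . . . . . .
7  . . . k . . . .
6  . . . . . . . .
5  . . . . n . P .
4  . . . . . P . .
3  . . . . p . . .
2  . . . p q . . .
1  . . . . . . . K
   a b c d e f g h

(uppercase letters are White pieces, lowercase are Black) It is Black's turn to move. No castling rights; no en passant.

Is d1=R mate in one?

yes

After d1=R: white king on h1; in check: yes, from the black rook on d1.
King squares — g1: attacked by Rd1; g2: attacked by Qe2; h2: attacked by Qe2.
White has no legal moves → checkmate.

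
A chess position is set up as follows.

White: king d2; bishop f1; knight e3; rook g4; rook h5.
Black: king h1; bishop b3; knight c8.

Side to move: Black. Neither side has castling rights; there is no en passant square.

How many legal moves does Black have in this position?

0

Black to move; king on h1.
In check: yes, from the white rook on h5.
Legal moves: none.
Count: 0.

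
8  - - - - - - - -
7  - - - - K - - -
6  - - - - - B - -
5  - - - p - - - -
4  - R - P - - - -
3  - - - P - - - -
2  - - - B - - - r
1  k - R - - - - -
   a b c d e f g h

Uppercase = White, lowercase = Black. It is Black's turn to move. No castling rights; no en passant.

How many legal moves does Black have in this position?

Black to move; king on a1.
In check: yes, from the white rook on c1.
Legal moves: Ka2.
Count: 1.

1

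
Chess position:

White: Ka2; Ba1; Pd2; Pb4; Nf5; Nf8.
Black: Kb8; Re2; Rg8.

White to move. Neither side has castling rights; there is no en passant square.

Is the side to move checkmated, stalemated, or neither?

White to move; white king on a2.
In check: no.
Legal moves for White include: Nh7, Nd7+, Ng6, Ne6, Ng7, Ne7, Nh6, Nd6, Nh4, Nd4, Ng3, Ne3, Kb3, Ka3, Kb2, Kb1, Bh8, Bg7, ... (list truncated; more exist).
White has legal moves and is not in check → neither.

neither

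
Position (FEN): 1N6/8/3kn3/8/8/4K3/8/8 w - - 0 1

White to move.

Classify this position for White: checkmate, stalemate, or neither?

White to move; white king on e3.
In check: no.
Legal moves for White: Nd7, Nc6, Na6, Ke4, Kf3, Kd3, Kf2, Ke2, Kd2.
White has 9 legal moves and is not in check → neither.

neither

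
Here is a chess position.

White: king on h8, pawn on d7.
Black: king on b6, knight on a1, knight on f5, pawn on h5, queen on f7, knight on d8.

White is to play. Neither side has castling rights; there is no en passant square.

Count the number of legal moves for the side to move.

White to move; king on h8.
In check: no.
Legal moves: none.
Count: 0.

0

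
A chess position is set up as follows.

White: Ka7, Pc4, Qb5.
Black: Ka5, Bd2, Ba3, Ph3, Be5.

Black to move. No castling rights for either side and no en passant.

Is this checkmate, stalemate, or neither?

Black to move; black king on a5.
In check: yes, from the white queen on b5.
King squares — a4: attacked by Qb5; b4: attacked by Qb5; b5: attacked by Pc4; a6: attacked by Qb5; b6: attacked by Qb5.
Legal moves for Black: none.
In check with no legal moves → checkmate.

checkmate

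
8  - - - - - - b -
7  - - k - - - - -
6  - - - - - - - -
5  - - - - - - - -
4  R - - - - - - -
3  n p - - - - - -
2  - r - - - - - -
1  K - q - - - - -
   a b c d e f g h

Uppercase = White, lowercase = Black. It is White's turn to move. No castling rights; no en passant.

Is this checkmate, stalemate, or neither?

checkmate

White to move; white king on a1.
In check: yes, from the black queen on c1.
King squares — b1: attacked by Qc1; a2: attacked by Rb2; b2: attacked by Qc1.
Legal moves for White: none.
In check with no legal moves → checkmate.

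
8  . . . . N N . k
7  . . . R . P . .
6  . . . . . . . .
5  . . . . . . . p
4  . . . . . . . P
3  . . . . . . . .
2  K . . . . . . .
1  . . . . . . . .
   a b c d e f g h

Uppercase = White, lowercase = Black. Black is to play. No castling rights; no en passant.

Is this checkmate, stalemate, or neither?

Black to move; black king on h8.
In check: no.
King squares — g7: attacked by Ne8; h7: attacked by Nf8; g8: attacked by Pf7.
Legal moves for Black: none.
Not in check and no legal moves → stalemate.

stalemate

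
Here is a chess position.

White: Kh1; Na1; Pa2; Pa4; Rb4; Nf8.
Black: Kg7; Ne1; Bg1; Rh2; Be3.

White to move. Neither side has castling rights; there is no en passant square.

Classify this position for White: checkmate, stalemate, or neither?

checkmate

White to move; white king on h1.
In check: yes, from the black rook on h2.
King squares — g1: attacked by Be3; g2: attacked by Ne1; h2: attacked by Bg1.
Legal moves for White: none.
In check with no legal moves → checkmate.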